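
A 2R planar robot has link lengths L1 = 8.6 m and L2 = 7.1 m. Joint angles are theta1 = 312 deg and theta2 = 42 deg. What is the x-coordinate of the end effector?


Convert angles to radians: theta1 = 5.4454, theta2 = 0.733
x = L1*cos(theta1) + L2*cos(theta1+theta2)
x = 5.7545 + 7.0611
x = 12.8156


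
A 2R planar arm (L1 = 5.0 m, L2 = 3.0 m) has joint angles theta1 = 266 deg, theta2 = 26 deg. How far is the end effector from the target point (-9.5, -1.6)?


End effector via forward kinematics:
x = L1*cos(t1) + L2*cos(t1+t2) = 0.775
y = L1*sin(t1) + L2*sin(t1+t2) = -7.7694
Distance to target:
d = sqrt((-9.5 - 0.775)^2 + (-1.6 - -7.7694)^2)
= sqrt(105.5764 + 38.0611)
= 11.9849 m


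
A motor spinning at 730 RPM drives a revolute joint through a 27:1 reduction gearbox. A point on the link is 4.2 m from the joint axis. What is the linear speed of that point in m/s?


omega_motor = 730 * 2*pi/60 = 76.4454 rad/s
omega_joint = omega_motor / 27 = 2.8313 rad/s
v = omega_joint * r = 2.8313 * 4.2
= 11.8915 m/s


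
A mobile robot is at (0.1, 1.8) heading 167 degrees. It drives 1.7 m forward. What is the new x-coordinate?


x_new = x0 + d*cos(theta)
= 0.1 + 1.7*cos(167)
= 0.1 + -1.6564
= -1.5564


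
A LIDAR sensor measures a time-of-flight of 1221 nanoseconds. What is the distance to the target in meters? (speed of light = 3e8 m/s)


tof = 1221 ns = 1.221e-06 s
dist = c * tof / 2
= 3e8 * 1.221e-06 / 2
= 183.15 m


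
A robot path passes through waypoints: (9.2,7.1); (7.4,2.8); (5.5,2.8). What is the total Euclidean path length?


Segment lengths:
  seg1 = sqrt((-1.8)^2 + (-4.3)^2) = 4.6615
  seg2 = sqrt((-1.9)^2 + (0.0)^2) = 1.9
Total = 6.5615


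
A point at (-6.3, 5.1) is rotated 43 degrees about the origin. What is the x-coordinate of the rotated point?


x' = x*cos(theta) - y*sin(theta)
cos(43 deg) = 0.7314, sin(43 deg) = 0.682
x' = -6.3 * 0.7314 - 5.1 * 0.682
= -4.6075 - 3.4782
= -8.0857


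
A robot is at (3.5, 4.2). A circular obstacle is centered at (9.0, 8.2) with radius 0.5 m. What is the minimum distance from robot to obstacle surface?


center_dist = sqrt((3.5-9.0)^2 + (4.2-8.2)^2)
= sqrt(30.25 + 16.0)
= 6.8007
min_dist = center_dist - radius = 6.8007 - 0.5 = 6.3007 m


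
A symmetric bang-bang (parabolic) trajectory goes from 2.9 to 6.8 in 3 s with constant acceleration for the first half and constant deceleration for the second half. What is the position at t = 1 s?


Symmetric rest-to-rest: each phase covers (pf-p0)/2 in time T/2. 0.5*a*(T/2)^2 = (pf-p0)/2 => a = 4*(pf-p0)/T^2
a = 4*(6.8-2.9)/3^2 = 1.7333
t = 1 is in the acceleration phase (t <= T/2).
p = p0 + 0.5*a*t^2 = 2.9 + 0.5*1.7333*1^2
= 3.7667


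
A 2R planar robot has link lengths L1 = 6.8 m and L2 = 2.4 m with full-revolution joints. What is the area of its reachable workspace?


r_max = L1 + L2 = 9.2 m
r_min = |L1 - L2| = 4.4 m
Area = pi*(r_max^2 - r_min^2)
= pi*(84.64 - 19.36)
= pi * 65.28
= 205.0832 m^2


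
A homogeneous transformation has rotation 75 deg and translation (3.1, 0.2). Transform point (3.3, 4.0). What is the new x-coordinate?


x' = cos(theta)*px - sin(theta)*py + tx
= 0.2588*3.3 - 0.9659*4.0 + 3.1
= 0.0904


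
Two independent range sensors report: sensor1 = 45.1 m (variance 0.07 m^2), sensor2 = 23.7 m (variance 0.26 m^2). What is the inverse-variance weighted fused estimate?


w1 = (1/var1) / (1/var1 + 1/var2)
   = 14.2857 / (14.2857 + 3.8462) = 0.7879
w2 = 1 - w1 = 0.2121
fused = w1*s1 + w2*s2 = 35.5333 + 5.0273
= 40.5606 m


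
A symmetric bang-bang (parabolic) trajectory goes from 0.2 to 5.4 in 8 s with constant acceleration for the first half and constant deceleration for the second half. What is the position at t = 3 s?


Symmetric rest-to-rest: each phase covers (pf-p0)/2 in time T/2. 0.5*a*(T/2)^2 = (pf-p0)/2 => a = 4*(pf-p0)/T^2
a = 4*(5.4-0.2)/8^2 = 0.325
t = 3 is in the acceleration phase (t <= T/2).
p = p0 + 0.5*a*t^2 = 0.2 + 0.5*0.325*3^2
= 1.6625


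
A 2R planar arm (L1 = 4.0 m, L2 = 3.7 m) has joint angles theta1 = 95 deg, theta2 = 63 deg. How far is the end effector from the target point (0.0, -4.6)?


End effector via forward kinematics:
x = L1*cos(t1) + L2*cos(t1+t2) = -3.7792
y = L1*sin(t1) + L2*sin(t1+t2) = 5.3708
Distance to target:
d = sqrt((0.0 - -3.7792)^2 + (-4.6 - 5.3708)^2)
= sqrt(14.2824 + 99.4173)
= 10.663 m


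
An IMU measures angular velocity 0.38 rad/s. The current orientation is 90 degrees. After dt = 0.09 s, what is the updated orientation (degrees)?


delta_theta = w * dt = 0.38 * 0.09 = 0.0342 rad
= 1.9595 deg
theta_new = 90 + 1.9595 = 91.9595 deg


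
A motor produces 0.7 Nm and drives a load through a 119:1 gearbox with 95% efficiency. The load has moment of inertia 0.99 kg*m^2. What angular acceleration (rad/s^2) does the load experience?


tau_out = tau_motor * N * eta
= 0.7 * 119 * 0.95 = 79.135 Nm
alpha = tau_out / I = 79.135 / 0.99
= 79.9343 rad/s^2


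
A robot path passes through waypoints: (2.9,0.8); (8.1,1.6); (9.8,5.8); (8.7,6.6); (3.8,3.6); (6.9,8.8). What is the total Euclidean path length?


Segment lengths:
  seg1 = sqrt((5.2)^2 + (0.8)^2) = 5.2612
  seg2 = sqrt((1.7)^2 + (4.2)^2) = 4.531
  seg3 = sqrt((-1.1)^2 + (0.8)^2) = 1.3601
  seg4 = sqrt((-4.9)^2 + (-3.0)^2) = 5.7454
  seg5 = sqrt((3.1)^2 + (5.2)^2) = 6.0539
Total = 22.9517


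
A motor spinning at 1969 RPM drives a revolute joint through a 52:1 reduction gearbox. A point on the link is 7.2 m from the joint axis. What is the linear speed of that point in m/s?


omega_motor = 1969 * 2*pi/60 = 206.1932 rad/s
omega_joint = omega_motor / 52 = 3.9653 rad/s
v = omega_joint * r = 3.9653 * 7.2
= 28.5498 m/s


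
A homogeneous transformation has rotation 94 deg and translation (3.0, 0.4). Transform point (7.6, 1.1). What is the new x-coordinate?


x' = cos(theta)*px - sin(theta)*py + tx
= -0.0698*7.6 - 0.9976*1.1 + 3.0
= 1.3725


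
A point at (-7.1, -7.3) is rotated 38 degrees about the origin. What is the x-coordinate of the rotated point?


x' = x*cos(theta) - y*sin(theta)
cos(38 deg) = 0.788, sin(38 deg) = 0.6157
x' = -7.1 * 0.788 - -7.3 * 0.6157
= -5.5949 - -4.4943
= -1.1005


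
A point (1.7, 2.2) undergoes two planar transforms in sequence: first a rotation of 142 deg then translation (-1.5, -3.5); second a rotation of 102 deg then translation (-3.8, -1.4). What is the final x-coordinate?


After transform 1:
x1 = cos(142)*1.7 - sin(142)*2.2 + -1.5 = -4.1941
y1 = sin(142)*1.7 + cos(142)*2.2 + -3.5 = -4.187
After transform 2:
x2 = cos(102)*-4.1941 - sin(102)*-4.187 + -3.8
= 1.1675


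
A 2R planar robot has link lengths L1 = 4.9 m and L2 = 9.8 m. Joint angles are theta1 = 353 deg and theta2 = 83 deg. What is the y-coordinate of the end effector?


Convert angles to radians: theta1 = 6.161, theta2 = 1.4486
y = L1*sin(theta1) + L2*sin(theta1+theta2)
y = -0.5972 + 9.5089
y = 8.9117


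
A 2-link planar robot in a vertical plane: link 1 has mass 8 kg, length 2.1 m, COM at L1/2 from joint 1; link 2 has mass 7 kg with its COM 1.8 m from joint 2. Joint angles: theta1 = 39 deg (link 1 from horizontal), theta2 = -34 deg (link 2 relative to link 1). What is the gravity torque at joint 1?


Horizontal distance from joint 1 to link-1 COM:
  x_c1 = (L1/2)*cos(t1) = 1.05 * 0.7771 = 0.816 m
Horizontal distance from joint 1 to link-2 COM:
  x_c2 = L1*cos(t1) + Lc2*cos(t1+t2)
       = 2.1*0.7771 + 1.8*0.9962 = 3.4252 m
tau1 = m1*g*x_c1 + m2*g*x_c2
     = 8*9.81*0.816 + 7*9.81*3.4252
     = 64.0399 + 235.2055
     = 299.2455 Nm


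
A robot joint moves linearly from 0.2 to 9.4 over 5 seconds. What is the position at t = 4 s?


s = t/T = 4/5 = 0.8
p(t) = p0 + (pf-p0)*s
= 0.2 + (9.4 - 0.2) * 0.8
= 7.56


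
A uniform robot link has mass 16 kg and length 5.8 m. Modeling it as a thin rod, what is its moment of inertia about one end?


I = (1/3) * m * L^2
= (1/3) * 16 * 5.8^2
= 0.333333 * 16 * 33.64
= 179.4133 kg*m^2


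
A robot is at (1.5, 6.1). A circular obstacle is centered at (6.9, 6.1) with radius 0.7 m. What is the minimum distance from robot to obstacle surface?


center_dist = sqrt((1.5-6.9)^2 + (6.1-6.1)^2)
= sqrt(29.16 + 0.0)
= 5.4
min_dist = center_dist - radius = 5.4 - 0.7 = 4.7 m


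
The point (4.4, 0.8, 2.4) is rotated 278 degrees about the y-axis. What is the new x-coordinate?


Rotation about y-axis: x' = x*cos(theta) + z*sin(theta)
= 4.4 * 0.1392 + 2.4 * -0.9903
= -1.7643


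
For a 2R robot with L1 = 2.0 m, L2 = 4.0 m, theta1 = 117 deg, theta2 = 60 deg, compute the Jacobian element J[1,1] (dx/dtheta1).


J[1,1] = -L1*sin(t1) - L2*sin(t1+t2)
= -2.0*sin(117) - 4.0*sin(177)
= -1.9914


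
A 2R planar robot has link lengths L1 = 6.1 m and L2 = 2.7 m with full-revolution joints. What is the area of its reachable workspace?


r_max = L1 + L2 = 8.8 m
r_min = |L1 - L2| = 3.4 m
Area = pi*(r_max^2 - r_min^2)
= pi*(77.44 - 11.56)
= pi * 65.88
= 206.9681 m^2


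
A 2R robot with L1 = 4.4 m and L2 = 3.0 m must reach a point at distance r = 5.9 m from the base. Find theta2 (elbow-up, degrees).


cos(theta2) = (r^2 - L1^2 - L2^2) / (2*L1*L2)
cos(theta2) = (34.81 - 19.36 - 9.0) / 26.4
cos(theta2) = 0.244318
theta2 = 75.8585 degrees


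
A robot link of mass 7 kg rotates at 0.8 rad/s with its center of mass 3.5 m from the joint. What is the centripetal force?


F = m * omega^2 * r
= 7 * 0.8^2 * 3.5
= 7 * 0.64 * 3.5
= 15.68 N


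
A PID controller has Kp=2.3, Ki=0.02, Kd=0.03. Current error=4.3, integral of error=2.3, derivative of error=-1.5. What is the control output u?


u = Kp*e + Ki*int(e) + Kd*de/dt
= 2.3*4.3 + 0.02*2.3 + 0.03*(-1.5)
= 9.89 + 0.046 + -0.045
= 9.891


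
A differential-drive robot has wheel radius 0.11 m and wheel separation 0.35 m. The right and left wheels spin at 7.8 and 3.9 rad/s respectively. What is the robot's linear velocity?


vR = r*wR = 0.11*7.8 = 0.858 m/s
vL = r*wL = 0.11*3.9 = 0.429 m/s
v = (vR+vL)/2 = 0.6435 m/s
omega = (vR-vL)/L = 1.2257 rad/s
linear velocity = 0.6435 m/s


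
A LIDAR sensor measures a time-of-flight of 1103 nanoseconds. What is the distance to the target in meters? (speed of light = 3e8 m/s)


tof = 1103 ns = 1.103e-06 s
dist = c * tof / 2
= 3e8 * 1.103e-06 / 2
= 165.45 m


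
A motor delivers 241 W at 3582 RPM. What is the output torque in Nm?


omega = 3582 * 2*pi/60 = 375.1062 rad/s
tau = P / omega = 241 / 375.1062
= 0.6425 Nm


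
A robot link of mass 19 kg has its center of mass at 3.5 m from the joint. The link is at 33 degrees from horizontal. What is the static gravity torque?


tau = m*g*L*cos(angle)
= 19 * 9.81 * 3.5 * cos(33 deg)
= 19 * 9.81 * 3.5 * 0.8387
= 547.1193 Nm


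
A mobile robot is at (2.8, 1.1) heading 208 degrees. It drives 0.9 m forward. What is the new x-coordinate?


x_new = x0 + d*cos(theta)
= 2.8 + 0.9*cos(208)
= 2.8 + -0.7947
= 2.0053


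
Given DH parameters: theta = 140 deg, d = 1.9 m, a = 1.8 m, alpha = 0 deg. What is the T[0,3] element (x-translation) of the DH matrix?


T[0,3] = a * cos(theta)
= 1.8 * cos(140 deg)
= 1.8 * -0.766
= -1.3789


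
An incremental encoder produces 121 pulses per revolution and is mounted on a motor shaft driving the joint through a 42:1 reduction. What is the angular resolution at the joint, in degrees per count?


counts per rev = 121
effective counts at joint = 121 * 42 = 5082
resolution = 360 / 5082
= 0.0708 deg/count


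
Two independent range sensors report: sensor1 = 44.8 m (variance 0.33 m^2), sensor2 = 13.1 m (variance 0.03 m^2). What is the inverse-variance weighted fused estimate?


w1 = (1/var1) / (1/var1 + 1/var2)
   = 3.0303 / (3.0303 + 33.3333) = 0.0833
w2 = 1 - w1 = 0.9167
fused = w1*s1 + w2*s2 = 3.7333 + 12.0083
= 15.7417 m


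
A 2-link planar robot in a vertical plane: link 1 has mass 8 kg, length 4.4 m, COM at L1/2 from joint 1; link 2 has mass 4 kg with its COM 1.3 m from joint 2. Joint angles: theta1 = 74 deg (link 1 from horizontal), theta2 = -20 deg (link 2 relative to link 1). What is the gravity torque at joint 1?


Horizontal distance from joint 1 to link-1 COM:
  x_c1 = (L1/2)*cos(t1) = 2.2 * 0.2756 = 0.6064 m
Horizontal distance from joint 1 to link-2 COM:
  x_c2 = L1*cos(t1) + Lc2*cos(t1+t2)
       = 4.4*0.2756 + 1.3*0.5878 = 1.9769 m
tau1 = m1*g*x_c1 + m2*g*x_c2
     = 8*9.81*0.6064 + 4*9.81*1.9769
     = 47.5904 + 77.5745
     = 125.165 Nm


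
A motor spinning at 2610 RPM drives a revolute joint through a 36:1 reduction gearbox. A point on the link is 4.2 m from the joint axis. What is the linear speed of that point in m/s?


omega_motor = 2610 * 2*pi/60 = 273.3186 rad/s
omega_joint = omega_motor / 36 = 7.5922 rad/s
v = omega_joint * r = 7.5922 * 4.2
= 31.8872 m/s


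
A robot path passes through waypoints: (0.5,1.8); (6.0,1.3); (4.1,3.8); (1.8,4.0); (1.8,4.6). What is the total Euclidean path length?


Segment lengths:
  seg1 = sqrt((5.5)^2 + (-0.5)^2) = 5.5227
  seg2 = sqrt((-1.9)^2 + (2.5)^2) = 3.1401
  seg3 = sqrt((-2.3)^2 + (0.2)^2) = 2.3087
  seg4 = sqrt((0.0)^2 + (0.6)^2) = 0.6
Total = 11.5714


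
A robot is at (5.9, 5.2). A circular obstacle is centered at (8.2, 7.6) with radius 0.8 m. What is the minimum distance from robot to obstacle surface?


center_dist = sqrt((5.9-8.2)^2 + (5.2-7.6)^2)
= sqrt(5.29 + 5.76)
= 3.3242
min_dist = center_dist - radius = 3.3242 - 0.8 = 2.5242 m


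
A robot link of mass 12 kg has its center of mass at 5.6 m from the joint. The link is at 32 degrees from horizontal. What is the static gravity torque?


tau = m*g*L*cos(angle)
= 12 * 9.81 * 5.6 * cos(32 deg)
= 12 * 9.81 * 5.6 * 0.848
= 559.0604 Nm


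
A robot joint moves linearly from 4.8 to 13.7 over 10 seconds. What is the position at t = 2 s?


s = t/T = 2/10 = 0.2
p(t) = p0 + (pf-p0)*s
= 4.8 + (13.7 - 4.8) * 0.2
= 6.58


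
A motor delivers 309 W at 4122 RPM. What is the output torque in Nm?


omega = 4122 * 2*pi/60 = 431.6548 rad/s
tau = P / omega = 309 / 431.6548
= 0.7158 Nm


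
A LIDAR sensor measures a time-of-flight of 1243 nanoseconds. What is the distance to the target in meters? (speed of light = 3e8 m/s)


tof = 1243 ns = 1.243e-06 s
dist = c * tof / 2
= 3e8 * 1.243e-06 / 2
= 186.45 m


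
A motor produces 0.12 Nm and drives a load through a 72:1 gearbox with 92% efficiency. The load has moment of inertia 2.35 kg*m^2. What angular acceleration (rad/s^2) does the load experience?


tau_out = tau_motor * N * eta
= 0.12 * 72 * 0.92 = 7.9488 Nm
alpha = tau_out / I = 7.9488 / 2.35
= 3.3825 rad/s^2


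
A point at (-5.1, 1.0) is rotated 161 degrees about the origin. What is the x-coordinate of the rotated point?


x' = x*cos(theta) - y*sin(theta)
cos(161 deg) = -0.9455, sin(161 deg) = 0.3256
x' = -5.1 * -0.9455 - 1.0 * 0.3256
= 4.8221 - 0.3256
= 4.4966


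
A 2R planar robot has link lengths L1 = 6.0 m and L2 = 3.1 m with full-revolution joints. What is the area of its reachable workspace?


r_max = L1 + L2 = 9.1 m
r_min = |L1 - L2| = 2.9 m
Area = pi*(r_max^2 - r_min^2)
= pi*(82.81 - 8.41)
= pi * 74.4
= 233.7345 m^2


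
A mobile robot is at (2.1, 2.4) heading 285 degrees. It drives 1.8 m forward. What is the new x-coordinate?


x_new = x0 + d*cos(theta)
= 2.1 + 1.8*cos(285)
= 2.1 + 0.4659
= 2.5659


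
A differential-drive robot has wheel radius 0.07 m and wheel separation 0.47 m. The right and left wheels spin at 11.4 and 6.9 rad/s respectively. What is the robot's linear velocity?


vR = r*wR = 0.07*11.4 = 0.798 m/s
vL = r*wL = 0.07*6.9 = 0.483 m/s
v = (vR+vL)/2 = 0.6405 m/s
omega = (vR-vL)/L = 0.6702 rad/s
linear velocity = 0.6405 m/s


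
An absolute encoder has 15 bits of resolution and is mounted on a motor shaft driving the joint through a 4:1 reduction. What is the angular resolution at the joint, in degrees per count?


counts = 2^15 = 32768
effective counts at joint = 32768 * 4 = 131072
resolution = 360 / 131072
= 0.0027 deg/count


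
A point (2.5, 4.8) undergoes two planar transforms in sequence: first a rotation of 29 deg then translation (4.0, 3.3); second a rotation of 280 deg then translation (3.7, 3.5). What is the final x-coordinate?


After transform 1:
x1 = cos(29)*2.5 - sin(29)*4.8 + 4.0 = 3.8595
y1 = sin(29)*2.5 + cos(29)*4.8 + 3.3 = 8.7102
After transform 2:
x2 = cos(280)*3.8595 - sin(280)*8.7102 + 3.7
= 12.9481


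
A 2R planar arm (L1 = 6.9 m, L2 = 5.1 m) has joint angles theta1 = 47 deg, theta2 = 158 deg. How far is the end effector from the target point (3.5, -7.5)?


End effector via forward kinematics:
x = L1*cos(t1) + L2*cos(t1+t2) = 0.0836
y = L1*sin(t1) + L2*sin(t1+t2) = 2.891
Distance to target:
d = sqrt((3.5 - 0.0836)^2 + (-7.5 - 2.891)^2)
= sqrt(11.6717 + 107.9726)
= 10.9382 m


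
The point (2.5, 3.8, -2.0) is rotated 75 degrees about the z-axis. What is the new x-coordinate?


Rotation about z-axis: x' = x*cos(theta) - y*sin(theta)
= 2.5 * 0.2588 - 3.8 * 0.9659
= -3.0235


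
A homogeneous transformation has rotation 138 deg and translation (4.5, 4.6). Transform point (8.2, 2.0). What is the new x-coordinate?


x' = cos(theta)*px - sin(theta)*py + tx
= -0.7431*8.2 - 0.6691*2.0 + 4.5
= -2.932


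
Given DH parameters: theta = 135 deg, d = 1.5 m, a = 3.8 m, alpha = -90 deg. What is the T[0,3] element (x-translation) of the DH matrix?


T[0,3] = a * cos(theta)
= 3.8 * cos(135 deg)
= 3.8 * -0.7071
= -2.687


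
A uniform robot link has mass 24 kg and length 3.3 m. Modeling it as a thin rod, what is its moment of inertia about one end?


I = (1/3) * m * L^2
= (1/3) * 24 * 3.3^2
= 0.333333 * 24 * 10.89
= 87.12 kg*m^2


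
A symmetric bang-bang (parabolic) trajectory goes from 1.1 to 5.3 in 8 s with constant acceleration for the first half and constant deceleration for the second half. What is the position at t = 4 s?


Symmetric rest-to-rest: each phase covers (pf-p0)/2 in time T/2. 0.5*a*(T/2)^2 = (pf-p0)/2 => a = 4*(pf-p0)/T^2
a = 4*(5.3-1.1)/8^2 = 0.2625
t = 4 is in the acceleration phase (t <= T/2).
p = p0 + 0.5*a*t^2 = 1.1 + 0.5*0.2625*4^2
= 3.2


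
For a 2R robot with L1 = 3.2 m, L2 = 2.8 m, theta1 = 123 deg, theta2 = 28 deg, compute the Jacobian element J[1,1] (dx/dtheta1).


J[1,1] = -L1*sin(t1) - L2*sin(t1+t2)
= -3.2*sin(123) - 2.8*sin(151)
= -4.0412


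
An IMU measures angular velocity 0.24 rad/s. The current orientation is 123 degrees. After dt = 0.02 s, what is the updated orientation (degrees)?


delta_theta = w * dt = 0.24 * 0.02 = 0.0048 rad
= 0.275 deg
theta_new = 123 + 0.275 = 123.275 deg


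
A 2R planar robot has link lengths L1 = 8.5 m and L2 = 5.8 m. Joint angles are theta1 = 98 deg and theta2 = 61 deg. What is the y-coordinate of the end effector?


Convert angles to radians: theta1 = 1.7104, theta2 = 1.0647
y = L1*sin(theta1) + L2*sin(theta1+theta2)
y = 8.4173 + 2.0785
y = 10.4958


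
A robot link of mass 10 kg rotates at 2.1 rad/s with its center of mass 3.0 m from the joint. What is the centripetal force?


F = m * omega^2 * r
= 10 * 2.1^2 * 3.0
= 10 * 4.41 * 3.0
= 132.3 N


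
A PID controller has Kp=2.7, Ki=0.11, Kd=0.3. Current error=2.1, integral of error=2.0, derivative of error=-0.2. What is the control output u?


u = Kp*e + Ki*int(e) + Kd*de/dt
= 2.7*2.1 + 0.11*2.0 + 0.3*(-0.2)
= 5.67 + 0.22 + -0.06
= 5.83


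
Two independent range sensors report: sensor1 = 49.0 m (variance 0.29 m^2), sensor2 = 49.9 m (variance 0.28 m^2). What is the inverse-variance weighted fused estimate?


w1 = (1/var1) / (1/var1 + 1/var2)
   = 3.4483 / (3.4483 + 3.5714) = 0.4912
w2 = 1 - w1 = 0.5088
fused = w1*s1 + w2*s2 = 24.0702 + 25.3877
= 49.4579 m


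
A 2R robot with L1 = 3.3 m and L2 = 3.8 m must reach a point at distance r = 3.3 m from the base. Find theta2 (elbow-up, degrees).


cos(theta2) = (r^2 - L1^2 - L2^2) / (2*L1*L2)
cos(theta2) = (10.89 - 10.89 - 14.44) / 25.08
cos(theta2) = -0.575758
theta2 = 125.1527 degrees


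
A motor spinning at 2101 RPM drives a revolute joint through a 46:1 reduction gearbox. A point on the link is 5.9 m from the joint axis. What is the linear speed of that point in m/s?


omega_motor = 2101 * 2*pi/60 = 220.0162 rad/s
omega_joint = omega_motor / 46 = 4.783 rad/s
v = omega_joint * r = 4.783 * 5.9
= 28.2195 m/s


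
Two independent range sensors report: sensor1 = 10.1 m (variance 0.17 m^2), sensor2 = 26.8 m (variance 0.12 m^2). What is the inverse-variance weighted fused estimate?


w1 = (1/var1) / (1/var1 + 1/var2)
   = 5.8824 / (5.8824 + 8.3333) = 0.4138
w2 = 1 - w1 = 0.5862
fused = w1*s1 + w2*s2 = 4.1793 + 15.7103
= 19.8897 m


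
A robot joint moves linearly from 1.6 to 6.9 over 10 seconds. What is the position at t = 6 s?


s = t/T = 6/10 = 0.6
p(t) = p0 + (pf-p0)*s
= 1.6 + (6.9 - 1.6) * 0.6
= 4.78


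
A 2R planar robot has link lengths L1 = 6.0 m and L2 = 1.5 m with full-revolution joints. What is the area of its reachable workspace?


r_max = L1 + L2 = 7.5 m
r_min = |L1 - L2| = 4.5 m
Area = pi*(r_max^2 - r_min^2)
= pi*(56.25 - 20.25)
= pi * 36.0
= 113.0973 m^2


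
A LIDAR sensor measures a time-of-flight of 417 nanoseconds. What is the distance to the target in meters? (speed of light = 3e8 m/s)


tof = 417 ns = 4.17e-07 s
dist = c * tof / 2
= 3e8 * 4.17e-07 / 2
= 62.55 m


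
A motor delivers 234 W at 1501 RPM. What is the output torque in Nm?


omega = 1501 * 2*pi/60 = 157.1844 rad/s
tau = P / omega = 234 / 157.1844
= 1.4887 Nm


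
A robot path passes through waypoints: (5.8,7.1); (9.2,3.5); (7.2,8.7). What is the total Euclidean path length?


Segment lengths:
  seg1 = sqrt((3.4)^2 + (-3.6)^2) = 4.9518
  seg2 = sqrt((-2.0)^2 + (5.2)^2) = 5.5714
Total = 10.5231


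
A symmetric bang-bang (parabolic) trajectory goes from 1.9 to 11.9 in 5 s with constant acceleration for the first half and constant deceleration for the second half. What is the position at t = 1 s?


Symmetric rest-to-rest: each phase covers (pf-p0)/2 in time T/2. 0.5*a*(T/2)^2 = (pf-p0)/2 => a = 4*(pf-p0)/T^2
a = 4*(11.9-1.9)/5^2 = 1.6
t = 1 is in the acceleration phase (t <= T/2).
p = p0 + 0.5*a*t^2 = 1.9 + 0.5*1.6*1^2
= 2.7


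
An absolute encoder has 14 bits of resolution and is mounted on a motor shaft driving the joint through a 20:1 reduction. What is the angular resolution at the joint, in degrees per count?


counts = 2^14 = 16384
effective counts at joint = 16384 * 20 = 327680
resolution = 360 / 327680
= 0.0011 deg/count


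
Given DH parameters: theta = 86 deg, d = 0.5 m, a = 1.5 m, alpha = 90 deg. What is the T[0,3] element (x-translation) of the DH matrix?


T[0,3] = a * cos(theta)
= 1.5 * cos(86 deg)
= 1.5 * 0.0698
= 0.1046


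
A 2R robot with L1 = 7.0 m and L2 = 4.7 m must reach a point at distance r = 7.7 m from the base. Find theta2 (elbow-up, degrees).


cos(theta2) = (r^2 - L1^2 - L2^2) / (2*L1*L2)
cos(theta2) = (59.29 - 49.0 - 22.09) / 65.8
cos(theta2) = -0.179331
theta2 = 100.3308 degrees


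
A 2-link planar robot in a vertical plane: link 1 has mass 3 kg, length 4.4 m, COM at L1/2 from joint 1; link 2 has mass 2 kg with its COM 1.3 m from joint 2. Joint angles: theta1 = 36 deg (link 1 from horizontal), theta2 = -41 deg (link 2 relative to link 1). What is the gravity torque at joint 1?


Horizontal distance from joint 1 to link-1 COM:
  x_c1 = (L1/2)*cos(t1) = 2.2 * 0.809 = 1.7798 m
Horizontal distance from joint 1 to link-2 COM:
  x_c2 = L1*cos(t1) + Lc2*cos(t1+t2)
       = 4.4*0.809 + 1.3*0.9962 = 4.8547 m
tau1 = m1*g*x_c1 + m2*g*x_c2
     = 3*9.81*1.7798 + 2*9.81*4.8547
     = 52.3806 + 95.2498
     = 147.6304 Nm


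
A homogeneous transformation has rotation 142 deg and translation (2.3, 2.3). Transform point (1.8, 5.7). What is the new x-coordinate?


x' = cos(theta)*px - sin(theta)*py + tx
= -0.788*1.8 - 0.6157*5.7 + 2.3
= -2.6277


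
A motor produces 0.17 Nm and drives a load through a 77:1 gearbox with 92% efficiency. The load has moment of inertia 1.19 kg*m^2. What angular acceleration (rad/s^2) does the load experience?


tau_out = tau_motor * N * eta
= 0.17 * 77 * 0.92 = 12.0428 Nm
alpha = tau_out / I = 12.0428 / 1.19
= 10.12 rad/s^2


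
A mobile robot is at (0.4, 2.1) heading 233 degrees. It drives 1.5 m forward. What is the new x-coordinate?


x_new = x0 + d*cos(theta)
= 0.4 + 1.5*cos(233)
= 0.4 + -0.9027
= -0.5027


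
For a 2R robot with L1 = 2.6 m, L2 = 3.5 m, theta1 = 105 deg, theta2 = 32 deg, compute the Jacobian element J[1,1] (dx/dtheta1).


J[1,1] = -L1*sin(t1) - L2*sin(t1+t2)
= -2.6*sin(105) - 3.5*sin(137)
= -4.8984


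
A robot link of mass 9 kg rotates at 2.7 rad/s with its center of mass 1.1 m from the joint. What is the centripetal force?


F = m * omega^2 * r
= 9 * 2.7^2 * 1.1
= 9 * 7.29 * 1.1
= 72.171 N


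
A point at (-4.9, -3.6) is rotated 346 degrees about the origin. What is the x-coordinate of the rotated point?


x' = x*cos(theta) - y*sin(theta)
cos(346 deg) = 0.9703, sin(346 deg) = -0.2419
x' = -4.9 * 0.9703 - -3.6 * -0.2419
= -4.7544 - 0.8709
= -5.6254


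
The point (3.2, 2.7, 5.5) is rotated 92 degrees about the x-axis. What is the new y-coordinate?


Rotation about x-axis: y' = y*cos(theta) - z*sin(theta)
= 2.7 * -0.0349 - 5.5 * 0.9994
= -5.5909


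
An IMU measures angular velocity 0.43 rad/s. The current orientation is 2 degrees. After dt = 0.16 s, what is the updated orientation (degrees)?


delta_theta = w * dt = 0.43 * 0.16 = 0.0688 rad
= 3.9419 deg
theta_new = 2 + 3.9419 = 5.9419 deg


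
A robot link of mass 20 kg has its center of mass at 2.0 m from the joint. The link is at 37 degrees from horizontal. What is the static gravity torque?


tau = m*g*L*cos(angle)
= 20 * 9.81 * 2.0 * cos(37 deg)
= 20 * 9.81 * 2.0 * 0.7986
= 313.3846 Nm


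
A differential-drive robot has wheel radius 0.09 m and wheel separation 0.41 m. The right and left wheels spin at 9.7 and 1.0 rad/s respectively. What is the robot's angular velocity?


vR = r*wR = 0.09*9.7 = 0.873 m/s
vL = r*wL = 0.09*1.0 = 0.09 m/s
v = (vR+vL)/2 = 0.4815 m/s
omega = (vR-vL)/L = 1.9098 rad/s
angular velocity = 1.9098 rad/s


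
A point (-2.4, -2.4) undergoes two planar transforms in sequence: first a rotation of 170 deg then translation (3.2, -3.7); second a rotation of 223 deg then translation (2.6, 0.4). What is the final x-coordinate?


After transform 1:
x1 = cos(170)*-2.4 - sin(170)*-2.4 + 3.2 = 5.9803
y1 = sin(170)*-2.4 + cos(170)*-2.4 + -3.7 = -1.7532
After transform 2:
x2 = cos(223)*5.9803 - sin(223)*-1.7532 + 2.6
= -2.9694


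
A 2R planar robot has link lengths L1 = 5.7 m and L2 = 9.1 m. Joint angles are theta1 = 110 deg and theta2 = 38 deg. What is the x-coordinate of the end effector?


Convert angles to radians: theta1 = 1.9199, theta2 = 0.6632
x = L1*cos(theta1) + L2*cos(theta1+theta2)
x = -1.9495 + -7.7172
x = -9.6668


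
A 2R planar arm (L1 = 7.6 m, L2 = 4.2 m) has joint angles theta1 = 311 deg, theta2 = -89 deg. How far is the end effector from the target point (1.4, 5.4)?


End effector via forward kinematics:
x = L1*cos(t1) + L2*cos(t1+t2) = 1.8648
y = L1*sin(t1) + L2*sin(t1+t2) = -8.5461
Distance to target:
d = sqrt((1.4 - 1.8648)^2 + (5.4 - -8.5461)^2)
= sqrt(0.2161 + 194.4949)
= 13.9539 m


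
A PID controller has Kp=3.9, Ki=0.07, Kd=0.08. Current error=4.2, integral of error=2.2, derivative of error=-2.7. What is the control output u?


u = Kp*e + Ki*int(e) + Kd*de/dt
= 3.9*4.2 + 0.07*2.2 + 0.08*(-2.7)
= 16.38 + 0.154 + -0.216
= 16.318


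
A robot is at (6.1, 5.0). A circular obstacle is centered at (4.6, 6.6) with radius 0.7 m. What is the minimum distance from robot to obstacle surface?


center_dist = sqrt((6.1-4.6)^2 + (5.0-6.6)^2)
= sqrt(2.25 + 2.56)
= 2.1932
min_dist = center_dist - radius = 2.1932 - 0.7 = 1.4932 m


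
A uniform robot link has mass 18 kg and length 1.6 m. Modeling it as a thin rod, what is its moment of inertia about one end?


I = (1/3) * m * L^2
= (1/3) * 18 * 1.6^2
= 0.333333 * 18 * 2.56
= 15.36 kg*m^2


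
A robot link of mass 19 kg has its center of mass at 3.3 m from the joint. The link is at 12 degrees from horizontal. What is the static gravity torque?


tau = m*g*L*cos(angle)
= 19 * 9.81 * 3.3 * cos(12 deg)
= 19 * 9.81 * 3.3 * 0.9781
= 601.6459 Nm


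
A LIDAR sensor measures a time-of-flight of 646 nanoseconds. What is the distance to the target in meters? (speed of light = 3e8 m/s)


tof = 646 ns = 6.46e-07 s
dist = c * tof / 2
= 3e8 * 6.46e-07 / 2
= 96.9 m


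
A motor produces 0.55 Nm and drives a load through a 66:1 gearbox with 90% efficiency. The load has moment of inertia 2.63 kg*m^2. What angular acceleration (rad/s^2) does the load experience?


tau_out = tau_motor * N * eta
= 0.55 * 66 * 0.9 = 32.67 Nm
alpha = tau_out / I = 32.67 / 2.63
= 12.4221 rad/s^2


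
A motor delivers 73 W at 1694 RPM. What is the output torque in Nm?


omega = 1694 * 2*pi/60 = 177.3953 rad/s
tau = P / omega = 73 / 177.3953
= 0.4115 Nm


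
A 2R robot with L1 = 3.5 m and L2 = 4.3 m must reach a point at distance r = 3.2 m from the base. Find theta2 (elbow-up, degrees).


cos(theta2) = (r^2 - L1^2 - L2^2) / (2*L1*L2)
cos(theta2) = (10.24 - 12.25 - 18.49) / 30.1
cos(theta2) = -0.681063
theta2 = 132.9268 degrees


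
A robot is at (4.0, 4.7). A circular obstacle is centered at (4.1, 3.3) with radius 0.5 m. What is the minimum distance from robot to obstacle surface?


center_dist = sqrt((4.0-4.1)^2 + (4.7-3.3)^2)
= sqrt(0.01 + 1.96)
= 1.4036
min_dist = center_dist - radius = 1.4036 - 0.5 = 0.9036 m


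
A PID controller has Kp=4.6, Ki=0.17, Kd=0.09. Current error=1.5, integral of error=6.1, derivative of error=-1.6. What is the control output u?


u = Kp*e + Ki*int(e) + Kd*de/dt
= 4.6*1.5 + 0.17*6.1 + 0.09*(-1.6)
= 6.9 + 1.037 + -0.144
= 7.793


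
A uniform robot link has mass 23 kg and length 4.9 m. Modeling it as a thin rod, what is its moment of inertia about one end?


I = (1/3) * m * L^2
= (1/3) * 23 * 4.9^2
= 0.333333 * 23 * 24.01
= 184.0767 kg*m^2


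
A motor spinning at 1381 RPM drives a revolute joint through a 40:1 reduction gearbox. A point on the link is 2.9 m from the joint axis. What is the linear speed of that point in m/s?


omega_motor = 1381 * 2*pi/60 = 144.618 rad/s
omega_joint = omega_motor / 40 = 3.6154 rad/s
v = omega_joint * r = 3.6154 * 2.9
= 10.4848 m/s


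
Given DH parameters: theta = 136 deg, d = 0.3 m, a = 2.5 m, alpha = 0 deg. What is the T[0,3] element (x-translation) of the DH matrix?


T[0,3] = a * cos(theta)
= 2.5 * cos(136 deg)
= 2.5 * -0.7193
= -1.7983


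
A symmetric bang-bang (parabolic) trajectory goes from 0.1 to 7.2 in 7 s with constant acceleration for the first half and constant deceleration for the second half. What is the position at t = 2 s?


Symmetric rest-to-rest: each phase covers (pf-p0)/2 in time T/2. 0.5*a*(T/2)^2 = (pf-p0)/2 => a = 4*(pf-p0)/T^2
a = 4*(7.2-0.1)/7^2 = 0.5796
t = 2 is in the acceleration phase (t <= T/2).
p = p0 + 0.5*a*t^2 = 0.1 + 0.5*0.5796*2^2
= 1.2592


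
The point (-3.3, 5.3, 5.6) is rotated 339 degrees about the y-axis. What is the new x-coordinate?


Rotation about y-axis: x' = x*cos(theta) + z*sin(theta)
= -3.3 * 0.9336 + 5.6 * -0.3584
= -5.0877


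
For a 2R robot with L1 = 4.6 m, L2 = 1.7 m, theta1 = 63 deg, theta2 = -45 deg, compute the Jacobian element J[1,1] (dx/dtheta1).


J[1,1] = -L1*sin(t1) - L2*sin(t1+t2)
= -4.6*sin(63) - 1.7*sin(18)
= -4.624


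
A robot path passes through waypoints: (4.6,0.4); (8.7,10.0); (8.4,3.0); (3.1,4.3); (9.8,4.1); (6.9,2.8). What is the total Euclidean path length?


Segment lengths:
  seg1 = sqrt((4.1)^2 + (9.6)^2) = 10.4389
  seg2 = sqrt((-0.3)^2 + (-7.0)^2) = 7.0064
  seg3 = sqrt((-5.3)^2 + (1.3)^2) = 5.4571
  seg4 = sqrt((6.7)^2 + (-0.2)^2) = 6.703
  seg5 = sqrt((-2.9)^2 + (-1.3)^2) = 3.178
Total = 32.7834


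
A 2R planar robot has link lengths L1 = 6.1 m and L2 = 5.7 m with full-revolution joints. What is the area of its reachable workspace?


r_max = L1 + L2 = 11.8 m
r_min = |L1 - L2| = 0.4 m
Area = pi*(r_max^2 - r_min^2)
= pi*(139.24 - 0.16)
= pi * 139.08
= 436.9327 m^2


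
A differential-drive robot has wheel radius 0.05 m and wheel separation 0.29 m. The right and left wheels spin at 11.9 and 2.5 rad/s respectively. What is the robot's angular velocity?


vR = r*wR = 0.05*11.9 = 0.595 m/s
vL = r*wL = 0.05*2.5 = 0.125 m/s
v = (vR+vL)/2 = 0.36 m/s
omega = (vR-vL)/L = 1.6207 rad/s
angular velocity = 1.6207 rad/s


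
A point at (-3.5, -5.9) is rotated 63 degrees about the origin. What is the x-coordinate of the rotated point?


x' = x*cos(theta) - y*sin(theta)
cos(63 deg) = 0.454, sin(63 deg) = 0.891
x' = -3.5 * 0.454 - -5.9 * 0.891
= -1.589 - -5.2569
= 3.668


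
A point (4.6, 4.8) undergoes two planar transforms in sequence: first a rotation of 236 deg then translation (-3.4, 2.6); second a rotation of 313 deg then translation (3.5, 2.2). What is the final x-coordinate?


After transform 1:
x1 = cos(236)*4.6 - sin(236)*4.8 + -3.4 = -1.9929
y1 = sin(236)*4.6 + cos(236)*4.8 + 2.6 = -3.8977
After transform 2:
x2 = cos(313)*-1.9929 - sin(313)*-3.8977 + 3.5
= -0.7098


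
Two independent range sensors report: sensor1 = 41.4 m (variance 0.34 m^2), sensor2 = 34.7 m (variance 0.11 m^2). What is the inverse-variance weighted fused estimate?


w1 = (1/var1) / (1/var1 + 1/var2)
   = 2.9412 / (2.9412 + 9.0909) = 0.2444
w2 = 1 - w1 = 0.7556
fused = w1*s1 + w2*s2 = 10.12 + 26.2178
= 36.3378 m


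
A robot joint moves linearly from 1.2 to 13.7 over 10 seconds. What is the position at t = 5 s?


s = t/T = 5/10 = 0.5
p(t) = p0 + (pf-p0)*s
= 1.2 + (13.7 - 1.2) * 0.5
= 7.45


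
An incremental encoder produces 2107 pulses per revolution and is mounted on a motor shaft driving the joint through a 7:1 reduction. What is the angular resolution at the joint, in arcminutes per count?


counts per rev = 2107
effective counts at joint = 2107 * 7 = 14749
resolution = 360*60 / 14749
= 1.4645 arcmin/count


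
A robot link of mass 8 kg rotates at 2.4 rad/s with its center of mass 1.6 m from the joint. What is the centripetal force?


F = m * omega^2 * r
= 8 * 2.4^2 * 1.6
= 8 * 5.76 * 1.6
= 73.728 N


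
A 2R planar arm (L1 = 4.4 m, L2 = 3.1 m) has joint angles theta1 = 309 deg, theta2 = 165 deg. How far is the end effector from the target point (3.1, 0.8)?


End effector via forward kinematics:
x = L1*cos(t1) + L2*cos(t1+t2) = 1.5081
y = L1*sin(t1) + L2*sin(t1+t2) = -0.5875
Distance to target:
d = sqrt((3.1 - 1.5081)^2 + (0.8 - -0.5875)^2)
= sqrt(2.5341 + 1.925)
= 2.1117 m


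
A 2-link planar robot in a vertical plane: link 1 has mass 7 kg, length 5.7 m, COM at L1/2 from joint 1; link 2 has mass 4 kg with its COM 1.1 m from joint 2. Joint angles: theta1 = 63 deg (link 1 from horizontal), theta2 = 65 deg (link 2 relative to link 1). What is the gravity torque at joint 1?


Horizontal distance from joint 1 to link-1 COM:
  x_c1 = (L1/2)*cos(t1) = 2.85 * 0.454 = 1.2939 m
Horizontal distance from joint 1 to link-2 COM:
  x_c2 = L1*cos(t1) + Lc2*cos(t1+t2)
       = 5.7*0.454 + 1.1*-0.6157 = 1.9105 m
tau1 = m1*g*x_c1 + m2*g*x_c2
     = 7*9.81*1.2939 + 4*9.81*1.9105
     = 88.8503 + 74.9687
     = 163.819 Nm


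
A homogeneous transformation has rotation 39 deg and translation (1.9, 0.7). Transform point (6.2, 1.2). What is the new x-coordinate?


x' = cos(theta)*px - sin(theta)*py + tx
= 0.7771*6.2 - 0.6293*1.2 + 1.9
= 5.9631


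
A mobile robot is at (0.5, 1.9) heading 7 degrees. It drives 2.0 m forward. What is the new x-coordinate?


x_new = x0 + d*cos(theta)
= 0.5 + 2.0*cos(7)
= 0.5 + 1.9851
= 2.4851


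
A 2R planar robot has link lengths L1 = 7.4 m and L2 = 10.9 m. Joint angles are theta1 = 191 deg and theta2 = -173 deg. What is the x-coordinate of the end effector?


Convert angles to radians: theta1 = 3.3336, theta2 = -3.0194
x = L1*cos(theta1) + L2*cos(theta1+theta2)
x = -7.264 + 10.3665
x = 3.1025


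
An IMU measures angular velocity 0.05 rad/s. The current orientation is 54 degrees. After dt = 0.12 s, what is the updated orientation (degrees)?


delta_theta = w * dt = 0.05 * 0.12 = 0.006 rad
= 0.3438 deg
theta_new = 54 + 0.3438 = 54.3438 deg


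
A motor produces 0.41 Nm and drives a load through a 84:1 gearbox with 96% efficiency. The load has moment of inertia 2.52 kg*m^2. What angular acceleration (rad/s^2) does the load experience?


tau_out = tau_motor * N * eta
= 0.41 * 84 * 0.96 = 33.0624 Nm
alpha = tau_out / I = 33.0624 / 2.52
= 13.12 rad/s^2


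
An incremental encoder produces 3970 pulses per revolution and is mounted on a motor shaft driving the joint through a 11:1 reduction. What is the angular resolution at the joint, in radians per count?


counts per rev = 3970
effective counts at joint = 3970 * 11 = 43670
resolution = 2*pi / 43670
= 1.4388e-04 rad/count


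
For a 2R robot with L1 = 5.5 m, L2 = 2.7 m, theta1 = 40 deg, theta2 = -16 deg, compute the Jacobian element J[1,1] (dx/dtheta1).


J[1,1] = -L1*sin(t1) - L2*sin(t1+t2)
= -5.5*sin(40) - 2.7*sin(24)
= -4.6335


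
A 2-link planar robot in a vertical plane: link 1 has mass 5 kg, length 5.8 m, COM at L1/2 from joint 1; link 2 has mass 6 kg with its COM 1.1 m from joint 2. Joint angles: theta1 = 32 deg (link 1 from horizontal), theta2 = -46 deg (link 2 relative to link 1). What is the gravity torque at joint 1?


Horizontal distance from joint 1 to link-1 COM:
  x_c1 = (L1/2)*cos(t1) = 2.9 * 0.848 = 2.4593 m
Horizontal distance from joint 1 to link-2 COM:
  x_c2 = L1*cos(t1) + Lc2*cos(t1+t2)
       = 5.8*0.848 + 1.1*0.9703 = 5.986 m
tau1 = m1*g*x_c1 + m2*g*x_c2
     = 5*9.81*2.4593 + 6*9.81*5.986
     = 120.6306 + 352.3362
     = 472.9668 Nm


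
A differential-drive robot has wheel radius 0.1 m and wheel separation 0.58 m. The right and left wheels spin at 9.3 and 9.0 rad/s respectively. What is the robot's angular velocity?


vR = r*wR = 0.1*9.3 = 0.93 m/s
vL = r*wL = 0.1*9.0 = 0.9 m/s
v = (vR+vL)/2 = 0.915 m/s
omega = (vR-vL)/L = 0.0517 rad/s
angular velocity = 0.0517 rad/s


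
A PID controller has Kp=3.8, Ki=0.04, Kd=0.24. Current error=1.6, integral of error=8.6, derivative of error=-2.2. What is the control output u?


u = Kp*e + Ki*int(e) + Kd*de/dt
= 3.8*1.6 + 0.04*8.6 + 0.24*(-2.2)
= 6.08 + 0.344 + -0.528
= 5.896


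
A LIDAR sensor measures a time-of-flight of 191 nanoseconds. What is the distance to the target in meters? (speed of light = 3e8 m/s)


tof = 191 ns = 1.91e-07 s
dist = c * tof / 2
= 3e8 * 1.91e-07 / 2
= 28.65 m


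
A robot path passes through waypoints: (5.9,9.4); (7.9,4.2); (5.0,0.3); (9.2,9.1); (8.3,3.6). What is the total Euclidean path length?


Segment lengths:
  seg1 = sqrt((2.0)^2 + (-5.2)^2) = 5.5714
  seg2 = sqrt((-2.9)^2 + (-3.9)^2) = 4.86
  seg3 = sqrt((4.2)^2 + (8.8)^2) = 9.7509
  seg4 = sqrt((-0.9)^2 + (-5.5)^2) = 5.5731
Total = 25.7554


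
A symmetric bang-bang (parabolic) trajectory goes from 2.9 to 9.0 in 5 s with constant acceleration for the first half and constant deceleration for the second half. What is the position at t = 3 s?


Symmetric rest-to-rest: each phase covers (pf-p0)/2 in time T/2. 0.5*a*(T/2)^2 = (pf-p0)/2 => a = 4*(pf-p0)/T^2
a = 4*(9.0-2.9)/5^2 = 0.976
t = 3 is in the deceleration phase (t > T/2).
p = pf - 0.5*a*(T-t)^2 = 9.0 - 0.5*0.976*2^2
= 7.048


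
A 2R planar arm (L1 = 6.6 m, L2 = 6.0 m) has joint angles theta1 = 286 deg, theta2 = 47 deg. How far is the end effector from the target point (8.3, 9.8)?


End effector via forward kinematics:
x = L1*cos(t1) + L2*cos(t1+t2) = 7.1652
y = L1*sin(t1) + L2*sin(t1+t2) = -9.0683
Distance to target:
d = sqrt((8.3 - 7.1652)^2 + (9.8 - -9.0683)^2)
= sqrt(1.2877 + 356.0116)
= 18.9024 m


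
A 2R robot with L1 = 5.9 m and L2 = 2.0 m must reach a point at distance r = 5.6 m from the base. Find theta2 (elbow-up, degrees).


cos(theta2) = (r^2 - L1^2 - L2^2) / (2*L1*L2)
cos(theta2) = (31.36 - 34.81 - 4.0) / 23.6
cos(theta2) = -0.315678
theta2 = 108.4017 degrees
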